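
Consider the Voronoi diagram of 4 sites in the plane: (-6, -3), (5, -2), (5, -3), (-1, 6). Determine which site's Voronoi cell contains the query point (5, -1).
Nearest site = (5, -2)

The Voronoi cell of site s contains exactly those query points closer to s than to any other site. Compute squared distances from q = (5, -1) to each site:
  (5 − 5)² + (-2 − -1)² = 1
  (5 − 5)² + (-3 − -1)² = 4
  (-1 − 5)² + (6 − -1)² = 85
  (-6 − 5)² + (-3 − -1)² = 125
Minimum is attained by (5, -2), so q lies in its Voronoi cell.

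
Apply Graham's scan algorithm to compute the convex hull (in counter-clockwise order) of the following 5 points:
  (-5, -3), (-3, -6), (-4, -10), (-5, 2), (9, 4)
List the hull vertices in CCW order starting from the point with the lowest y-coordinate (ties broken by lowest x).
Hull (CCW) = [(-4, -10), (9, 4), (-5, 2), (-5, -3)]

Graham scan procedure:
  1. Find the pivot p₀ = point with lowest y (tie → lowest x): (-4, -10).
  2. Sort the remaining points by polar angle around p₀.
  3. Walk through sorted points, maintaining a stack; pop the top while the last three entries make a non-left turn (cross product ≤ 0).
  4. Final stack is the convex hull in CCW order: (-4, -10), (9, 4), (-5, 2), (-5, -3).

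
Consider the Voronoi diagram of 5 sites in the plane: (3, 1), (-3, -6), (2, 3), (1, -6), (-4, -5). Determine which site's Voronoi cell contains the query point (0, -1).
Nearest site = (3, 1)

The Voronoi cell of site s contains exactly those query points closer to s than to any other site. Compute squared distances from q = (0, -1) to each site:
  (3 − 0)² + (1 − -1)² = 13
  (2 − 0)² + (3 − -1)² = 20
  (1 − 0)² + (-6 − -1)² = 26
  (-4 − 0)² + (-5 − -1)² = 32
  (-3 − 0)² + (-6 − -1)² = 34
Minimum is attained by (3, 1), so q lies in its Voronoi cell.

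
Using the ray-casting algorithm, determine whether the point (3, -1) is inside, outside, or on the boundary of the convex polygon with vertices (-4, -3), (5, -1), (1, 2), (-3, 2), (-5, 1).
The point (3, -1) lies strictly inside the polygon

Cast a horizontal ray to the right from the query point and count how many polygon edges it crosses (each edge strictly once or zero times, handled with the usual half-open convention). 
Parity of crossings → odd ⇒ inside.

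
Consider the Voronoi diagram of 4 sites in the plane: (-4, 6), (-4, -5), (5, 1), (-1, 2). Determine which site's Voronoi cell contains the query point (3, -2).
Nearest site = (5, 1)

The Voronoi cell of site s contains exactly those query points closer to s than to any other site. Compute squared distances from q = (3, -2) to each site:
  (5 − 3)² + (1 − -2)² = 13
  (-1 − 3)² + (2 − -2)² = 32
  (-4 − 3)² + (-5 − -2)² = 58
  (-4 − 3)² + (6 − -2)² = 113
Minimum is attained by (5, 1), so q lies in its Voronoi cell.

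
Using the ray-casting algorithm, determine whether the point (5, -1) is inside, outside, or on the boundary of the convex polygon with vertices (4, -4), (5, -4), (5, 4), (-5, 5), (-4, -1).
The point (5, -1) lies on the polygon boundary

Boundary check: the query satisfies the collinearity and bounding-box conditions for some polygon edge, so it lies exactly on the boundary.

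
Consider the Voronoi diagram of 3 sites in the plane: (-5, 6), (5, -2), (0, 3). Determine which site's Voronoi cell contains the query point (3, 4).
Nearest site = (0, 3)

The Voronoi cell of site s contains exactly those query points closer to s than to any other site. Compute squared distances from q = (3, 4) to each site:
  (0 − 3)² + (3 − 4)² = 10
  (5 − 3)² + (-2 − 4)² = 40
  (-5 − 3)² + (6 − 4)² = 68
Minimum is attained by (0, 3), so q lies in its Voronoi cell.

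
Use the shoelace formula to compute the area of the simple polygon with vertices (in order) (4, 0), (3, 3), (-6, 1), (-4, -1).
Area = 47/2

Shoelace formula: Area = (1/2) |Σ_i (x_i · y_{i+1} − x_{i+1} · y_i)| (indices mod n). Compute each cross term:
  (4)(3) − (3)(0) = 12
  (3)(1) − (-6)(3) = 21
  (-6)(-1) − (-4)(1) = 10
  (-4)(0) − (4)(-1) = 4
Sum = 47, so (signed) Area = 47/2 = 47/2, |Area| = 47/2.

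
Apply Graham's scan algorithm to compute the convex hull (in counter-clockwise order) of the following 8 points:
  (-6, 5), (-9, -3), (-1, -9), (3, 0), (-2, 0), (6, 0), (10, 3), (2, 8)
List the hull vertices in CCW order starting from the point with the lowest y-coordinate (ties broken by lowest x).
Hull (CCW) = [(-1, -9), (10, 3), (2, 8), (-6, 5), (-9, -3)]

Graham scan procedure:
  1. Find the pivot p₀ = point with lowest y (tie → lowest x): (-1, -9).
  2. Sort the remaining points by polar angle around p₀.
  3. Walk through sorted points, maintaining a stack; pop the top while the last three entries make a non-left turn (cross product ≤ 0).
  4. Final stack is the convex hull in CCW order: (-1, -9), (10, 3), (2, 8), (-6, 5), (-9, -3).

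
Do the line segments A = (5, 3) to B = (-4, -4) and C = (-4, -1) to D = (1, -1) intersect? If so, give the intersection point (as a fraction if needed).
Yes; intersection at (-1/7, -1) (t = 4/7 on AB, s = 27/35 on CD)

Parametrize AB as A + t(B − A) = (5 + -9 t, 3 + -7 t) and CD as C + s(D − C) = (-4 + 5 s, -1 + 0 s). Solve the linear system for (t, s). Determinant = -35 ≠ 0, so a unique intersection of the containing lines exists. Solution: t = 4/7, s = 27/35 — both in [0, 1], so the segments cross. Intersection point: (-1/7, -1).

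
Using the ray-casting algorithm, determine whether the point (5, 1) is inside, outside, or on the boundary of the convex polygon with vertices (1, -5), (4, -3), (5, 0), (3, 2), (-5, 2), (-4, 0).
The point (5, 1) lies strictly outside the polygon

Cast a horizontal ray to the right from the query point and count how many polygon edges it crosses (each edge strictly once or zero times, handled with the usual half-open convention). 
Parity of crossings → even ⇒ outside.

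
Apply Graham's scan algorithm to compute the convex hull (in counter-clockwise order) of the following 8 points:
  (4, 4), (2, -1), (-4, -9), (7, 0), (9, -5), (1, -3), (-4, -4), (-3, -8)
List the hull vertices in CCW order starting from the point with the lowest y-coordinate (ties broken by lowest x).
Hull (CCW) = [(-4, -9), (9, -5), (7, 0), (4, 4), (-4, -4)]

Graham scan procedure:
  1. Find the pivot p₀ = point with lowest y (tie → lowest x): (-4, -9).
  2. Sort the remaining points by polar angle around p₀.
  3. Walk through sorted points, maintaining a stack; pop the top while the last three entries make a non-left turn (cross product ≤ 0).
  4. Final stack is the convex hull in CCW order: (-4, -9), (9, -5), (7, 0), (4, 4), (-4, -4).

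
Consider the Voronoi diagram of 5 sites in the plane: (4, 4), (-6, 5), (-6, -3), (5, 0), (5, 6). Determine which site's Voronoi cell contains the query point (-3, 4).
Nearest site = (-6, 5)

The Voronoi cell of site s contains exactly those query points closer to s than to any other site. Compute squared distances from q = (-3, 4) to each site:
  (-6 − -3)² + (5 − 4)² = 10
  (4 − -3)² + (4 − 4)² = 49
  (-6 − -3)² + (-3 − 4)² = 58
  (5 − -3)² + (6 − 4)² = 68
  (5 − -3)² + (0 − 4)² = 80
Minimum is attained by (-6, 5), so q lies in its Voronoi cell.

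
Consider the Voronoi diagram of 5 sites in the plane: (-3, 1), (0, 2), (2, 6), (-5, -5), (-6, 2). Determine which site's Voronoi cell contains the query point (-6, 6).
Nearest site = (-6, 2)

The Voronoi cell of site s contains exactly those query points closer to s than to any other site. Compute squared distances from q = (-6, 6) to each site:
  (-6 − -6)² + (2 − 6)² = 16
  (-3 − -6)² + (1 − 6)² = 34
  (0 − -6)² + (2 − 6)² = 52
  (2 − -6)² + (6 − 6)² = 64
  (-5 − -6)² + (-5 − 6)² = 122
Minimum is attained by (-6, 2), so q lies in its Voronoi cell.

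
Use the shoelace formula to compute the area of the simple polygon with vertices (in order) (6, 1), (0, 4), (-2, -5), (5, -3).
Area = 43

Shoelace formula: Area = (1/2) |Σ_i (x_i · y_{i+1} − x_{i+1} · y_i)| (indices mod n). Compute each cross term:
  (6)(4) − (0)(1) = 24
  (0)(-5) − (-2)(4) = 8
  (-2)(-3) − (5)(-5) = 31
  (5)(1) − (6)(-3) = 23
Sum = 86, so (signed) Area = 86/2 = 43, |Area| = 43.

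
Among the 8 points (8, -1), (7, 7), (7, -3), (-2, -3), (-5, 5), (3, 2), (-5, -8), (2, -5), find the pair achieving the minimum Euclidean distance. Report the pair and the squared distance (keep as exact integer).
Pair = ((8, -1), (7, -3)); squared distance = 5

Compute all C(8, 2) = 28 pairwise squared distances (x_i − x_j)² + (y_i − y_j)². The minimum is 5, attained by the pair ((8, -1), (7, -3)).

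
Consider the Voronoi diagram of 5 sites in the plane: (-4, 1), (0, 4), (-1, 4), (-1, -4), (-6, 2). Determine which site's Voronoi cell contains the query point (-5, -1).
Nearest site = (-4, 1)

The Voronoi cell of site s contains exactly those query points closer to s than to any other site. Compute squared distances from q = (-5, -1) to each site:
  (-4 − -5)² + (1 − -1)² = 5
  (-6 − -5)² + (2 − -1)² = 10
  (-1 − -5)² + (-4 − -1)² = 25
  (-1 − -5)² + (4 − -1)² = 41
  (0 − -5)² + (4 − -1)² = 50
Minimum is attained by (-4, 1), so q lies in its Voronoi cell.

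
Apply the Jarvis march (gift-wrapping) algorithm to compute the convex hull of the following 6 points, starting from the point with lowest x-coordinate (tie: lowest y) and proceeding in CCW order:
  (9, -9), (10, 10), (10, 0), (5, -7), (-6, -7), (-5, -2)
Hull (CCW) = [(-6, -7), (9, -9), (10, 0), (10, 10), (-5, -2)]

Jarvis march: at each step, from the current hull vertex p, select the next vertex q as the point such that every other point lies strictly to the left of (or on) the directed line p → q. (Equivalently: for every other point r, the cross product (q − p) × (r − p) ≥ 0.)
Starting point (lowest x, tie lowest y): (-6, -7). Wrap until returning to start. Resulting hull: (-6, -7), (9, -9), (10, 0), (10, 10), (-5, -2).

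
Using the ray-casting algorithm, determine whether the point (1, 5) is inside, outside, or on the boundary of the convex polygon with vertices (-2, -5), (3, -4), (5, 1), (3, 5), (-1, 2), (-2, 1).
The point (1, 5) lies strictly outside the polygon

Cast a horizontal ray to the right from the query point and count how many polygon edges it crosses (each edge strictly once or zero times, handled with the usual half-open convention). 
Parity of crossings → even ⇒ outside.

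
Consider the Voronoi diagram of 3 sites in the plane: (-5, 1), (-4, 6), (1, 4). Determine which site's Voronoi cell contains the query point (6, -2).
Nearest site = (1, 4)

The Voronoi cell of site s contains exactly those query points closer to s than to any other site. Compute squared distances from q = (6, -2) to each site:
  (1 − 6)² + (4 − -2)² = 61
  (-5 − 6)² + (1 − -2)² = 130
  (-4 − 6)² + (6 − -2)² = 164
Minimum is attained by (1, 4), so q lies in its Voronoi cell.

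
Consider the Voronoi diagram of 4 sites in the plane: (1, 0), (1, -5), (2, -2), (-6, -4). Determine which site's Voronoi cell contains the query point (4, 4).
Nearest site = (1, 0)

The Voronoi cell of site s contains exactly those query points closer to s than to any other site. Compute squared distances from q = (4, 4) to each site:
  (1 − 4)² + (0 − 4)² = 25
  (2 − 4)² + (-2 − 4)² = 40
  (1 − 4)² + (-5 − 4)² = 90
  (-6 − 4)² + (-4 − 4)² = 164
Minimum is attained by (1, 0), so q lies in its Voronoi cell.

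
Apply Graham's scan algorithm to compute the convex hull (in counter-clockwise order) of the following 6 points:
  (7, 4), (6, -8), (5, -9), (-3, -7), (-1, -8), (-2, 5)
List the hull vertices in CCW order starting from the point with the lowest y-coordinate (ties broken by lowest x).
Hull (CCW) = [(5, -9), (6, -8), (7, 4), (-2, 5), (-3, -7), (-1, -8)]

Graham scan procedure:
  1. Find the pivot p₀ = point with lowest y (tie → lowest x): (5, -9).
  2. Sort the remaining points by polar angle around p₀.
  3. Walk through sorted points, maintaining a stack; pop the top while the last three entries make a non-left turn (cross product ≤ 0).
  4. Final stack is the convex hull in CCW order: (5, -9), (6, -8), (7, 4), (-2, 5), (-3, -7), (-1, -8).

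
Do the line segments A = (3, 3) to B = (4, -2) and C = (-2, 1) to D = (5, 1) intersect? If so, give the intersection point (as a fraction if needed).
Yes; intersection at (17/5, 1) (t = 2/5 on AB, s = 27/35 on CD)

Parametrize AB as A + t(B − A) = (3 + 1 t, 3 + -5 t) and CD as C + s(D − C) = (-2 + 7 s, 1 + 0 s). Solve the linear system for (t, s). Determinant = -35 ≠ 0, so a unique intersection of the containing lines exists. Solution: t = 2/5, s = 27/35 — both in [0, 1], so the segments cross. Intersection point: (17/5, 1).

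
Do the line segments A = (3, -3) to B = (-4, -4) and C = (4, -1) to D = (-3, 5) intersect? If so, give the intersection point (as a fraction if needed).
No (intersection of containing lines falls outside at least one segment)

Parametrize and solve: t = -20/49, s = -13/49. At least one of these is outside [0, 1], so the segments do not intersect.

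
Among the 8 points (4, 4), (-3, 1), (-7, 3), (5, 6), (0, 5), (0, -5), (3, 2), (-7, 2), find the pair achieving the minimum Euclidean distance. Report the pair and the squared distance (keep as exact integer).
Pair = ((-7, 3), (-7, 2)); squared distance = 1

Compute all C(8, 2) = 28 pairwise squared distances (x_i − x_j)² + (y_i − y_j)². The minimum is 1, attained by the pair ((-7, 3), (-7, 2)).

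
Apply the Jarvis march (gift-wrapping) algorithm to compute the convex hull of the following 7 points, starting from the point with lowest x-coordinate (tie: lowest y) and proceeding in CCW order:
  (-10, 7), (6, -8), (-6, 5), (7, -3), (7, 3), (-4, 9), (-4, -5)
Hull (CCW) = [(-10, 7), (-4, -5), (6, -8), (7, -3), (7, 3), (-4, 9)]

Jarvis march: at each step, from the current hull vertex p, select the next vertex q as the point such that every other point lies strictly to the left of (or on) the directed line p → q. (Equivalently: for every other point r, the cross product (q − p) × (r − p) ≥ 0.)
Starting point (lowest x, tie lowest y): (-10, 7). Wrap until returning to start. Resulting hull: (-10, 7), (-4, -5), (6, -8), (7, -3), (7, 3), (-4, 9).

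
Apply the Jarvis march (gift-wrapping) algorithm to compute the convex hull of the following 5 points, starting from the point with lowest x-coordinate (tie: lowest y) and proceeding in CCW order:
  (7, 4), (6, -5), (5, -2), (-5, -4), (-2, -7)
Hull (CCW) = [(-5, -4), (-2, -7), (6, -5), (7, 4)]

Jarvis march: at each step, from the current hull vertex p, select the next vertex q as the point such that every other point lies strictly to the left of (or on) the directed line p → q. (Equivalently: for every other point r, the cross product (q − p) × (r − p) ≥ 0.)
Starting point (lowest x, tie lowest y): (-5, -4). Wrap until returning to start. Resulting hull: (-5, -4), (-2, -7), (6, -5), (7, 4).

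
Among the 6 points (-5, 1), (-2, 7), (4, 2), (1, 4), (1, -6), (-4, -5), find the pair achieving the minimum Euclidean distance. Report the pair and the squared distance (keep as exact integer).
Pair = ((4, 2), (1, 4)); squared distance = 13

Compute all C(6, 2) = 15 pairwise squared distances (x_i − x_j)² + (y_i − y_j)². The minimum is 13, attained by the pair ((4, 2), (1, 4)).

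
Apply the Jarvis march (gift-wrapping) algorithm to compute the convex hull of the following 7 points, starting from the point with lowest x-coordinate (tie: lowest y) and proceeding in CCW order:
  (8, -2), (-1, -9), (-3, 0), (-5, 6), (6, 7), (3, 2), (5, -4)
Hull (CCW) = [(-5, 6), (-1, -9), (8, -2), (6, 7)]

Jarvis march: at each step, from the current hull vertex p, select the next vertex q as the point such that every other point lies strictly to the left of (or on) the directed line p → q. (Equivalently: for every other point r, the cross product (q − p) × (r − p) ≥ 0.)
Starting point (lowest x, tie lowest y): (-5, 6). Wrap until returning to start. Resulting hull: (-5, 6), (-1, -9), (8, -2), (6, 7).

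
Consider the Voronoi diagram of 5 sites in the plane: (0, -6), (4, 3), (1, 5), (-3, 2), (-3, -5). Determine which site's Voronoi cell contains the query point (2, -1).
Nearest site = (4, 3)

The Voronoi cell of site s contains exactly those query points closer to s than to any other site. Compute squared distances from q = (2, -1) to each site:
  (4 − 2)² + (3 − -1)² = 20
  (0 − 2)² + (-6 − -1)² = 29
  (-3 − 2)² + (2 − -1)² = 34
  (1 − 2)² + (5 − -1)² = 37
  (-3 − 2)² + (-5 − -1)² = 41
Minimum is attained by (4, 3), so q lies in its Voronoi cell.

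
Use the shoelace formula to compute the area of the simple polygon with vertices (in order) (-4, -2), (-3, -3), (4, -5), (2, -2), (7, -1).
Area = 29/2

Shoelace formula: Area = (1/2) |Σ_i (x_i · y_{i+1} − x_{i+1} · y_i)| (indices mod n). Compute each cross term:
  (-4)(-3) − (-3)(-2) = 6
  (-3)(-5) − (4)(-3) = 27
  (4)(-2) − (2)(-5) = 2
  (2)(-1) − (7)(-2) = 12
  (7)(-2) − (-4)(-1) = -18
Sum = 29, so (signed) Area = 29/2 = 29/2, |Area| = 29/2.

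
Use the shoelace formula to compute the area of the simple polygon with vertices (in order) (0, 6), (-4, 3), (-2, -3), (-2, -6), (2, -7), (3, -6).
Area = 101/2

Shoelace formula: Area = (1/2) |Σ_i (x_i · y_{i+1} − x_{i+1} · y_i)| (indices mod n). Compute each cross term:
  (0)(3) − (-4)(6) = 24
  (-4)(-3) − (-2)(3) = 18
  (-2)(-6) − (-2)(-3) = 6
  (-2)(-7) − (2)(-6) = 26
  (2)(-6) − (3)(-7) = 9
  (3)(6) − (0)(-6) = 18
Sum = 101, so (signed) Area = 101/2 = 101/2, |Area| = 101/2.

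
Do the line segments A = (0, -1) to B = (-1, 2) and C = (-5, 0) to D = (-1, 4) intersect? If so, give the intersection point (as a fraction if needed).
No (intersection of containing lines falls outside at least one segment)

Parametrize and solve: t = 3/2, s = 7/8. At least one of these is outside [0, 1], so the segments do not intersect.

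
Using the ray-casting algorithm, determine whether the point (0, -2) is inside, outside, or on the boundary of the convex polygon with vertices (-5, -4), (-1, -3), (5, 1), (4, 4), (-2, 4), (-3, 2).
The point (0, -2) lies strictly inside the polygon

Cast a horizontal ray to the right from the query point and count how many polygon edges it crosses (each edge strictly once or zero times, handled with the usual half-open convention). 
Parity of crossings → odd ⇒ inside.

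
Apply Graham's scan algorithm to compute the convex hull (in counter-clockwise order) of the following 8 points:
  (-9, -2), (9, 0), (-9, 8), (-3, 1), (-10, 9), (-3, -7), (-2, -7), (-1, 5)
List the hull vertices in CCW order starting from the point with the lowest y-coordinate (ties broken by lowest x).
Hull (CCW) = [(-3, -7), (-2, -7), (9, 0), (-1, 5), (-10, 9), (-9, -2)]

Graham scan procedure:
  1. Find the pivot p₀ = point with lowest y (tie → lowest x): (-3, -7).
  2. Sort the remaining points by polar angle around p₀.
  3. Walk through sorted points, maintaining a stack; pop the top while the last three entries make a non-left turn (cross product ≤ 0).
  4. Final stack is the convex hull in CCW order: (-3, -7), (-2, -7), (9, 0), (-1, 5), (-10, 9), (-9, -2).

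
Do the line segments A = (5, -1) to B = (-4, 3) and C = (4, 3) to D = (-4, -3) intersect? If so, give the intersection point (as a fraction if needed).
Yes; intersection at (44/43, 33/43) (t = 19/43 on AB, s = 16/43 on CD)

Parametrize AB as A + t(B − A) = (5 + -9 t, -1 + 4 t) and CD as C + s(D − C) = (4 + -8 s, 3 + -6 s). Solve the linear system for (t, s). Determinant = -86 ≠ 0, so a unique intersection of the containing lines exists. Solution: t = 19/43, s = 16/43 — both in [0, 1], so the segments cross. Intersection point: (44/43, 33/43).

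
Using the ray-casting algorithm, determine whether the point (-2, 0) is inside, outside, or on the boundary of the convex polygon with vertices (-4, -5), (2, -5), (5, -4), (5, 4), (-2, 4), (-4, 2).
The point (-2, 0) lies strictly inside the polygon

Cast a horizontal ray to the right from the query point and count how many polygon edges it crosses (each edge strictly once or zero times, handled with the usual half-open convention). 
Parity of crossings → odd ⇒ inside.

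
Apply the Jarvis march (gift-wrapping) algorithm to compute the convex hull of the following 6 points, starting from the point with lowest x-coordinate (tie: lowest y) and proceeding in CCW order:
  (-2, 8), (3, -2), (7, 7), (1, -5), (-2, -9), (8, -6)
Hull (CCW) = [(-2, -9), (8, -6), (7, 7), (-2, 8)]

Jarvis march: at each step, from the current hull vertex p, select the next vertex q as the point such that every other point lies strictly to the left of (or on) the directed line p → q. (Equivalently: for every other point r, the cross product (q − p) × (r − p) ≥ 0.)
Starting point (lowest x, tie lowest y): (-2, -9). Wrap until returning to start. Resulting hull: (-2, -9), (8, -6), (7, 7), (-2, 8).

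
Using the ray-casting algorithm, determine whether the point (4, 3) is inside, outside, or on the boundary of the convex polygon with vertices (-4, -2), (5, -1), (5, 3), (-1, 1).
The point (4, 3) lies strictly outside the polygon

Cast a horizontal ray to the right from the query point and count how many polygon edges it crosses (each edge strictly once or zero times, handled with the usual half-open convention). 
Parity of crossings → even ⇒ outside.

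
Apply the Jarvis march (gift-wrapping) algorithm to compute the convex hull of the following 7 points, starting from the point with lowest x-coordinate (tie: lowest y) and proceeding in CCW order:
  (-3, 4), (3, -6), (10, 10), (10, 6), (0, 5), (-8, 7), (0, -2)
Hull (CCW) = [(-8, 7), (3, -6), (10, 6), (10, 10)]

Jarvis march: at each step, from the current hull vertex p, select the next vertex q as the point such that every other point lies strictly to the left of (or on) the directed line p → q. (Equivalently: for every other point r, the cross product (q − p) × (r − p) ≥ 0.)
Starting point (lowest x, tie lowest y): (-8, 7). Wrap until returning to start. Resulting hull: (-8, 7), (3, -6), (10, 6), (10, 10).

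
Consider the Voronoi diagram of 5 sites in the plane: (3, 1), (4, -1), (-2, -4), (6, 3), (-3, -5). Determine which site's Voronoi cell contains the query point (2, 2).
Nearest site = (3, 1)

The Voronoi cell of site s contains exactly those query points closer to s than to any other site. Compute squared distances from q = (2, 2) to each site:
  (3 − 2)² + (1 − 2)² = 2
  (4 − 2)² + (-1 − 2)² = 13
  (6 − 2)² + (3 − 2)² = 17
  (-2 − 2)² + (-4 − 2)² = 52
  (-3 − 2)² + (-5 − 2)² = 74
Minimum is attained by (3, 1), so q lies in its Voronoi cell.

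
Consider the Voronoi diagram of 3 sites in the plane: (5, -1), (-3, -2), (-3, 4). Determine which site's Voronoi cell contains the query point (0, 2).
Nearest site = (-3, 4)

The Voronoi cell of site s contains exactly those query points closer to s than to any other site. Compute squared distances from q = (0, 2) to each site:
  (-3 − 0)² + (4 − 2)² = 13
  (-3 − 0)² + (-2 − 2)² = 25
  (5 − 0)² + (-1 − 2)² = 34
Minimum is attained by (-3, 4), so q lies in its Voronoi cell.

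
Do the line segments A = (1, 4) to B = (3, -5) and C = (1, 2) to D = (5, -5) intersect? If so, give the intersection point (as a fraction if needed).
Yes; intersection at (19/11, 8/11) (t = 4/11 on AB, s = 2/11 on CD)

Parametrize AB as A + t(B − A) = (1 + 2 t, 4 + -9 t) and CD as C + s(D − C) = (1 + 4 s, 2 + -7 s). Solve the linear system for (t, s). Determinant = -22 ≠ 0, so a unique intersection of the containing lines exists. Solution: t = 4/11, s = 2/11 — both in [0, 1], so the segments cross. Intersection point: (19/11, 8/11).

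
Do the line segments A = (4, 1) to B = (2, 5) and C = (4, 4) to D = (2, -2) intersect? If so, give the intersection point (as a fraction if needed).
Yes; intersection at (17/5, 11/5) (t = 3/10 on AB, s = 3/10 on CD)

Parametrize AB as A + t(B − A) = (4 + -2 t, 1 + 4 t) and CD as C + s(D − C) = (4 + -2 s, 4 + -6 s). Solve the linear system for (t, s). Determinant = -20 ≠ 0, so a unique intersection of the containing lines exists. Solution: t = 3/10, s = 3/10 — both in [0, 1], so the segments cross. Intersection point: (17/5, 11/5).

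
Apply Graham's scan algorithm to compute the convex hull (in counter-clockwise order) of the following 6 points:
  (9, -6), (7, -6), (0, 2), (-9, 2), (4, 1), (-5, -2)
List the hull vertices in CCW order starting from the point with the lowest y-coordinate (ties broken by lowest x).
Hull (CCW) = [(7, -6), (9, -6), (4, 1), (0, 2), (-9, 2), (-5, -2)]

Graham scan procedure:
  1. Find the pivot p₀ = point with lowest y (tie → lowest x): (7, -6).
  2. Sort the remaining points by polar angle around p₀.
  3. Walk through sorted points, maintaining a stack; pop the top while the last three entries make a non-left turn (cross product ≤ 0).
  4. Final stack is the convex hull in CCW order: (7, -6), (9, -6), (4, 1), (0, 2), (-9, 2), (-5, -2).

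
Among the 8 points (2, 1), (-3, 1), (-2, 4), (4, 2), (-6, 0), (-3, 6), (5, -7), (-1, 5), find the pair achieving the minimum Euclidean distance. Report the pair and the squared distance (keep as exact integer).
Pair = ((-2, 4), (-1, 5)); squared distance = 2

Compute all C(8, 2) = 28 pairwise squared distances (x_i − x_j)² + (y_i − y_j)². The minimum is 2, attained by the pair ((-2, 4), (-1, 5)).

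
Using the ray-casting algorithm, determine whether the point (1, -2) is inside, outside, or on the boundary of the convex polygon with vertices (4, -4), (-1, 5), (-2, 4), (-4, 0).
The point (1, -2) lies strictly inside the polygon

Cast a horizontal ray to the right from the query point and count how many polygon edges it crosses (each edge strictly once or zero times, handled with the usual half-open convention). 
Parity of crossings → odd ⇒ inside.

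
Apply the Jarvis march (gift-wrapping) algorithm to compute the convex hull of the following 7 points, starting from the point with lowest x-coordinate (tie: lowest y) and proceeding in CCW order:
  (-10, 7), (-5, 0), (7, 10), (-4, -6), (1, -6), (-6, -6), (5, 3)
Hull (CCW) = [(-10, 7), (-6, -6), (1, -6), (5, 3), (7, 10)]

Jarvis march: at each step, from the current hull vertex p, select the next vertex q as the point such that every other point lies strictly to the left of (or on) the directed line p → q. (Equivalently: for every other point r, the cross product (q − p) × (r − p) ≥ 0.)
Starting point (lowest x, tie lowest y): (-10, 7). Wrap until returning to start. Resulting hull: (-10, 7), (-6, -6), (1, -6), (5, 3), (7, 10).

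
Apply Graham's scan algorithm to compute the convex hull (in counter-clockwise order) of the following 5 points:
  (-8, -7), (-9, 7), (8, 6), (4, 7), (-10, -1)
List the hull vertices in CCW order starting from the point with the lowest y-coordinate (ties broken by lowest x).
Hull (CCW) = [(-8, -7), (8, 6), (4, 7), (-9, 7), (-10, -1)]

Graham scan procedure:
  1. Find the pivot p₀ = point with lowest y (tie → lowest x): (-8, -7).
  2. Sort the remaining points by polar angle around p₀.
  3. Walk through sorted points, maintaining a stack; pop the top while the last three entries make a non-left turn (cross product ≤ 0).
  4. Final stack is the convex hull in CCW order: (-8, -7), (8, 6), (4, 7), (-9, 7), (-10, -1).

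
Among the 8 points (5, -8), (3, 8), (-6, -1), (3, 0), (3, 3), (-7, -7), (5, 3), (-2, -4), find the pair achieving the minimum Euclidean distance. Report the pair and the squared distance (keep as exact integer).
Pair = ((3, 3), (5, 3)); squared distance = 4

Compute all C(8, 2) = 28 pairwise squared distances (x_i − x_j)² + (y_i − y_j)². The minimum is 4, attained by the pair ((3, 3), (5, 3)).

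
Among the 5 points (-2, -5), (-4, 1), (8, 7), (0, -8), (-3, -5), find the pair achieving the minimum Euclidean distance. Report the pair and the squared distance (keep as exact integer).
Pair = ((-2, -5), (-3, -5)); squared distance = 1

Compute all C(5, 2) = 10 pairwise squared distances (x_i − x_j)² + (y_i − y_j)². The minimum is 1, attained by the pair ((-2, -5), (-3, -5)).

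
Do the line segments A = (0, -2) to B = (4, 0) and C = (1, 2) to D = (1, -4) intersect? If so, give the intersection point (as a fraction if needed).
Yes; intersection at (1, -3/2) (t = 1/4 on AB, s = 7/12 on CD)

Parametrize AB as A + t(B − A) = (0 + 4 t, -2 + 2 t) and CD as C + s(D − C) = (1 + 0 s, 2 + -6 s). Solve the linear system for (t, s). Determinant = 24 ≠ 0, so a unique intersection of the containing lines exists. Solution: t = 1/4, s = 7/12 — both in [0, 1], so the segments cross. Intersection point: (1, -3/2).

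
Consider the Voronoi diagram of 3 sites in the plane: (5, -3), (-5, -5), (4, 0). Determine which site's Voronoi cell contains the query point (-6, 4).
Nearest site = (-5, -5)

The Voronoi cell of site s contains exactly those query points closer to s than to any other site. Compute squared distances from q = (-6, 4) to each site:
  (-5 − -6)² + (-5 − 4)² = 82
  (4 − -6)² + (0 − 4)² = 116
  (5 − -6)² + (-3 − 4)² = 170
Minimum is attained by (-5, -5), so q lies in its Voronoi cell.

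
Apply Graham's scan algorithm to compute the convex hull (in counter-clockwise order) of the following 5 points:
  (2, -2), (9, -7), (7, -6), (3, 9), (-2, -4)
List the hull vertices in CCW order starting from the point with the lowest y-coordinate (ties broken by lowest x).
Hull (CCW) = [(9, -7), (3, 9), (-2, -4)]

Graham scan procedure:
  1. Find the pivot p₀ = point with lowest y (tie → lowest x): (9, -7).
  2. Sort the remaining points by polar angle around p₀.
  3. Walk through sorted points, maintaining a stack; pop the top while the last three entries make a non-left turn (cross product ≤ 0).
  4. Final stack is the convex hull in CCW order: (9, -7), (3, 9), (-2, -4).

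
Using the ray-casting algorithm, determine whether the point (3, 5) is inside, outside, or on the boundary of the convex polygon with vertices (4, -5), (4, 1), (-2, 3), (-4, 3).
The point (3, 5) lies strictly outside the polygon

Cast a horizontal ray to the right from the query point and count how many polygon edges it crosses (each edge strictly once or zero times, handled with the usual half-open convention). 
Parity of crossings → even ⇒ outside.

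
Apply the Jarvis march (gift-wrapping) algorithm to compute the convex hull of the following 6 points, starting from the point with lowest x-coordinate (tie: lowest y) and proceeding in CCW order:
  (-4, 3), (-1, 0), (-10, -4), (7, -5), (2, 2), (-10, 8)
Hull (CCW) = [(-10, -4), (7, -5), (2, 2), (-10, 8)]

Jarvis march: at each step, from the current hull vertex p, select the next vertex q as the point such that every other point lies strictly to the left of (or on) the directed line p → q. (Equivalently: for every other point r, the cross product (q − p) × (r − p) ≥ 0.)
Starting point (lowest x, tie lowest y): (-10, -4). Wrap until returning to start. Resulting hull: (-10, -4), (7, -5), (2, 2), (-10, 8).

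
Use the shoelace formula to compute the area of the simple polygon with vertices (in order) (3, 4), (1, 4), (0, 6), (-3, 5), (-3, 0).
Area = 35/2

Shoelace formula: Area = (1/2) |Σ_i (x_i · y_{i+1} − x_{i+1} · y_i)| (indices mod n). Compute each cross term:
  (3)(4) − (1)(4) = 8
  (1)(6) − (0)(4) = 6
  (0)(5) − (-3)(6) = 18
  (-3)(0) − (-3)(5) = 15
  (-3)(4) − (3)(0) = -12
Sum = 35, so (signed) Area = 35/2 = 35/2, |Area| = 35/2.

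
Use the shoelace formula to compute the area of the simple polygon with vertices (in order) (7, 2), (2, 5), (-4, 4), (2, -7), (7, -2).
Area = 76

Shoelace formula: Area = (1/2) |Σ_i (x_i · y_{i+1} − x_{i+1} · y_i)| (indices mod n). Compute each cross term:
  (7)(5) − (2)(2) = 31
  (2)(4) − (-4)(5) = 28
  (-4)(-7) − (2)(4) = 20
  (2)(-2) − (7)(-7) = 45
  (7)(2) − (7)(-2) = 28
Sum = 152, so (signed) Area = 152/2 = 76, |Area| = 76.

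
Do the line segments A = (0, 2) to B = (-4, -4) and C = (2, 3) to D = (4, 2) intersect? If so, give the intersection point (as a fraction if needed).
No (intersection of containing lines falls outside at least one segment)

Parametrize and solve: t = -1/4, s = -1/2. At least one of these is outside [0, 1], so the segments do not intersect.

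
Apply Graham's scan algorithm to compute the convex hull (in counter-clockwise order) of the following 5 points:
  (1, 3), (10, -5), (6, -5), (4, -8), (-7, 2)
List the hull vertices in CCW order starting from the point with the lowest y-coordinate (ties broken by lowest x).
Hull (CCW) = [(4, -8), (10, -5), (1, 3), (-7, 2)]

Graham scan procedure:
  1. Find the pivot p₀ = point with lowest y (tie → lowest x): (4, -8).
  2. Sort the remaining points by polar angle around p₀.
  3. Walk through sorted points, maintaining a stack; pop the top while the last three entries make a non-left turn (cross product ≤ 0).
  4. Final stack is the convex hull in CCW order: (4, -8), (10, -5), (1, 3), (-7, 2).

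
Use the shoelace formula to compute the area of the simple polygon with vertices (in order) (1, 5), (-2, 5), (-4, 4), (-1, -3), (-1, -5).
Area = 45/2

Shoelace formula: Area = (1/2) |Σ_i (x_i · y_{i+1} − x_{i+1} · y_i)| (indices mod n). Compute each cross term:
  (1)(5) − (-2)(5) = 15
  (-2)(4) − (-4)(5) = 12
  (-4)(-3) − (-1)(4) = 16
  (-1)(-5) − (-1)(-3) = 2
  (-1)(5) − (1)(-5) = 0
Sum = 45, so (signed) Area = 45/2 = 45/2, |Area| = 45/2.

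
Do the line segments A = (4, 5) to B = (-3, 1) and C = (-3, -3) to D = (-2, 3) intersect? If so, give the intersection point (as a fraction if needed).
Yes; intersection at (-43/19, 27/19) (t = 17/19 on AB, s = 14/19 on CD)

Parametrize AB as A + t(B − A) = (4 + -7 t, 5 + -4 t) and CD as C + s(D − C) = (-3 + 1 s, -3 + 6 s). Solve the linear system for (t, s). Determinant = 38 ≠ 0, so a unique intersection of the containing lines exists. Solution: t = 17/19, s = 14/19 — both in [0, 1], so the segments cross. Intersection point: (-43/19, 27/19).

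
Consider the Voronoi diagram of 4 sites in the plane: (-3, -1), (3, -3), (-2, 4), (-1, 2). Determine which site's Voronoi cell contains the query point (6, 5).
Nearest site = (-1, 2)

The Voronoi cell of site s contains exactly those query points closer to s than to any other site. Compute squared distances from q = (6, 5) to each site:
  (-1 − 6)² + (2 − 5)² = 58
  (-2 − 6)² + (4 − 5)² = 65
  (3 − 6)² + (-3 − 5)² = 73
  (-3 − 6)² + (-1 − 5)² = 117
Minimum is attained by (-1, 2), so q lies in its Voronoi cell.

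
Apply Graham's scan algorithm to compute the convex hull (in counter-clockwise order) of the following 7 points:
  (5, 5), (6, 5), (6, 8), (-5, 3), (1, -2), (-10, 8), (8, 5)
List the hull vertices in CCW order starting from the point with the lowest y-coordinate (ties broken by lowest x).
Hull (CCW) = [(1, -2), (8, 5), (6, 8), (-10, 8), (-5, 3)]

Graham scan procedure:
  1. Find the pivot p₀ = point with lowest y (tie → lowest x): (1, -2).
  2. Sort the remaining points by polar angle around p₀.
  3. Walk through sorted points, maintaining a stack; pop the top while the last three entries make a non-left turn (cross product ≤ 0).
  4. Final stack is the convex hull in CCW order: (1, -2), (8, 5), (6, 8), (-10, 8), (-5, 3).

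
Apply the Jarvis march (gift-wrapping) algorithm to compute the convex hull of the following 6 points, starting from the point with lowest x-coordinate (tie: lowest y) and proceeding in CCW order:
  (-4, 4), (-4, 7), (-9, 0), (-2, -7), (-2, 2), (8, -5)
Hull (CCW) = [(-9, 0), (-2, -7), (8, -5), (-4, 7)]

Jarvis march: at each step, from the current hull vertex p, select the next vertex q as the point such that every other point lies strictly to the left of (or on) the directed line p → q. (Equivalently: for every other point r, the cross product (q − p) × (r − p) ≥ 0.)
Starting point (lowest x, tie lowest y): (-9, 0). Wrap until returning to start. Resulting hull: (-9, 0), (-2, -7), (8, -5), (-4, 7).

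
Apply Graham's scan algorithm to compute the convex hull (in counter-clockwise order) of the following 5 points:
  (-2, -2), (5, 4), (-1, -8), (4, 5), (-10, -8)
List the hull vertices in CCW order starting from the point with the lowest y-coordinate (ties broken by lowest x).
Hull (CCW) = [(-10, -8), (-1, -8), (5, 4), (4, 5)]

Graham scan procedure:
  1. Find the pivot p₀ = point with lowest y (tie → lowest x): (-10, -8).
  2. Sort the remaining points by polar angle around p₀.
  3. Walk through sorted points, maintaining a stack; pop the top while the last three entries make a non-left turn (cross product ≤ 0).
  4. Final stack is the convex hull in CCW order: (-10, -8), (-1, -8), (5, 4), (4, 5).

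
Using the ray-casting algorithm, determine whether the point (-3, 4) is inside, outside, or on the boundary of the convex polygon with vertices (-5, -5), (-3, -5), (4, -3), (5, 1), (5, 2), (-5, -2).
The point (-3, 4) lies strictly outside the polygon

Cast a horizontal ray to the right from the query point and count how many polygon edges it crosses (each edge strictly once or zero times, handled with the usual half-open convention). 
Parity of crossings → even ⇒ outside.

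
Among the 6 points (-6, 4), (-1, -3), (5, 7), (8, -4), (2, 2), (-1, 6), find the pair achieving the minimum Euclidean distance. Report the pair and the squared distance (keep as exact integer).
Pair = ((2, 2), (-1, 6)); squared distance = 25

Compute all C(6, 2) = 15 pairwise squared distances (x_i − x_j)² + (y_i − y_j)². The minimum is 25, attained by the pair ((2, 2), (-1, 6)).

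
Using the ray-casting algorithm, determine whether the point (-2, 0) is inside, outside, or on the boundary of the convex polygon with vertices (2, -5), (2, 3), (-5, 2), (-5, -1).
The point (-2, 0) lies strictly inside the polygon

Cast a horizontal ray to the right from the query point and count how many polygon edges it crosses (each edge strictly once or zero times, handled with the usual half-open convention). 
Parity of crossings → odd ⇒ inside.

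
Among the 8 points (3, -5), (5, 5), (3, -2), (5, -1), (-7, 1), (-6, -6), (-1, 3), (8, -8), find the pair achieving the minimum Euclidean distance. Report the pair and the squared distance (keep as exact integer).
Pair = ((3, -2), (5, -1)); squared distance = 5

Compute all C(8, 2) = 28 pairwise squared distances (x_i − x_j)² + (y_i − y_j)². The minimum is 5, attained by the pair ((3, -2), (5, -1)).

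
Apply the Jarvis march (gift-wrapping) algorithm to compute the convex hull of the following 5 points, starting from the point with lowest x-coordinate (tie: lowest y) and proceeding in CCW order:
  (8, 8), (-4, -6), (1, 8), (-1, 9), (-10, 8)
Hull (CCW) = [(-10, 8), (-4, -6), (8, 8), (-1, 9)]

Jarvis march: at each step, from the current hull vertex p, select the next vertex q as the point such that every other point lies strictly to the left of (or on) the directed line p → q. (Equivalently: for every other point r, the cross product (q − p) × (r − p) ≥ 0.)
Starting point (lowest x, tie lowest y): (-10, 8). Wrap until returning to start. Resulting hull: (-10, 8), (-4, -6), (8, 8), (-1, 9).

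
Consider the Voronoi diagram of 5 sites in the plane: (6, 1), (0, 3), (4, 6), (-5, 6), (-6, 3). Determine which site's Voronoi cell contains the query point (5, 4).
Nearest site = (4, 6)

The Voronoi cell of site s contains exactly those query points closer to s than to any other site. Compute squared distances from q = (5, 4) to each site:
  (4 − 5)² + (6 − 4)² = 5
  (6 − 5)² + (1 − 4)² = 10
  (0 − 5)² + (3 − 4)² = 26
  (-5 − 5)² + (6 − 4)² = 104
  (-6 − 5)² + (3 − 4)² = 122
Minimum is attained by (4, 6), so q lies in its Voronoi cell.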